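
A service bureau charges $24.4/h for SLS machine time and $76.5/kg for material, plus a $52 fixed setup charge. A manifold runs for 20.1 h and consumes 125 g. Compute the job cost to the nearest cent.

Time charge = 24.4 × 20.1 = $490.44.
Material cost = 76.5 × 125/1000, so $9.5625.
Adding setup: 490.44 + 9.5625 + 52 → 552.0025 ≈ $552.00.

$552.00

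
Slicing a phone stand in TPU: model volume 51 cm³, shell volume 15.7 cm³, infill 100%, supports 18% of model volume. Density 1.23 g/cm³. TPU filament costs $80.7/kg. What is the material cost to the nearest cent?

$5.97

Infill region = 51 − 15.7 = 35.3 cm³.
Deposited infill: 1.00 × 35.3 → 35.3 cm³.
Support = 0.18 × 51 = 9.18 cm³.
Deposited volume = 15.7 + 35.3 + 9.18 = 60.18 cm³.
Mass = 60.18 × 1.23 = 74.0214 g.
At $80.7/kg: 74.0214/1000 × 80.7 = $5.97.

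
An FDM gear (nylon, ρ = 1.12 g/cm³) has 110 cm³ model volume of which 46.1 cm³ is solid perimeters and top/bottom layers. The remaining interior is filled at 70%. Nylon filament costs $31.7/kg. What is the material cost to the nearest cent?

Interior volume: 110 − 46.1 → 63.9 cm³.
Infill deposited = 0.70 × 63.9 = 44.73 cm³.
Deposited volume: 46.1 + 44.73 → 90.83 cm³.
Mass: 90.83 × 1.12 → 101.7296 g.
Cost = 101.7296 g / 1000 × $31.7/kg = $3.22.

$3.22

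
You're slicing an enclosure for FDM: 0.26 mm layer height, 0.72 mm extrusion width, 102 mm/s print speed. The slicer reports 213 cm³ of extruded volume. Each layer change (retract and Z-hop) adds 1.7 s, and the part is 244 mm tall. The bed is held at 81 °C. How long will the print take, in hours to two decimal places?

3.54 hours

Line area: 0.26 × 0.72 → 0.1872 mm².
Total extruded path = 213000/0.1872 = 1137820.5 mm.
Print-move time = 1137820.5 / 102 = 11155.1 s.
Layers = ⌈244/0.26⌉ = 939.
Layer-change overhead = 939 × 1.7 = 1596.3 s.
Altogether 11155.1 + 1596.3 = 12751.4 s, i.e. 3.54 hours.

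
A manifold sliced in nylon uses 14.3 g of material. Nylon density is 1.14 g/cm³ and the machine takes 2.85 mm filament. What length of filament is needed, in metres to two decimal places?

1.97 m

Extruded volume: 14.3/1.14 = 12.5439 cm³ (12543.9 mm³).
Filament cross-section = π × (2.85/2)² = 6.3794 mm².
Length = 12543.9 / 6.3794 = 1966.31 mm = 1.97 m.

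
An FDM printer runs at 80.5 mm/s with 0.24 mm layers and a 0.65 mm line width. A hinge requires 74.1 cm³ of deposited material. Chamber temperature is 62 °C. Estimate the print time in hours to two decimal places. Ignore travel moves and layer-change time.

Extrusion cross-section = 0.24 × 0.65 = 0.156 mm².
Total extruded path = 74100/0.156 = 475000 mm.
Extrusion time = 475000 / 80.5 = 5900.6 s.
Converting: 5900.6 s = 1.64 hours.

1.64 hours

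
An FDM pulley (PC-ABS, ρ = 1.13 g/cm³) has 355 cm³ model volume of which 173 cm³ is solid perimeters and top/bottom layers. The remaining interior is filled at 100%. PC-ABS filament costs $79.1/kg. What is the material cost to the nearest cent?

Interior volume = 355 − 173 = 182 cm³.
Deposited infill = 1.00 × 182, so 182 cm³.
Total extruded = 173 + 182 = 355 cm³.
Mass = 355 × 1.13, so 401.15 g.
Cost = 401.15 g / 1000 × $79.1/kg = $31.73.

$31.73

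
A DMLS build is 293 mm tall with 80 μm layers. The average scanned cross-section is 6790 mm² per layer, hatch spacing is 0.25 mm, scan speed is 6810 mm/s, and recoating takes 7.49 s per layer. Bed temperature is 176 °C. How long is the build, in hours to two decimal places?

Number of layers: 293 / 0.08 → 3663 (rounded up).
Hatch length per layer = 6790 / 0.25, so 27160 mm.
Laser time per layer = 27160 / 6810 = 3.9883 s.
Layer cycle: 3.9883 + 7.49 → 11.4783 s.
Total: 3663 × 11.4783 s = 42045.0129 s → 11.68 hours.

11.68 hours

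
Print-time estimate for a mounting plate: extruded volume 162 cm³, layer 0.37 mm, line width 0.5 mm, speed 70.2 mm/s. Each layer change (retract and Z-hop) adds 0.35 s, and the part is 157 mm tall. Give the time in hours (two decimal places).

Bead cross-section = 0.37 × 0.5 = 0.185 mm².
Total extruded path = 162000/0.185 = 875675.7 mm.
Print-move time = 875675.7 / 70.2 = 12474 s.
Number of layers: 157 / 0.37 → 425 (rounded up).
Layer-change overhead = 425 × 0.35 = 148.75 s.
Altogether 12474 + 148.75 = 12622.75 s, i.e. 3.51 hours.

3.51 hours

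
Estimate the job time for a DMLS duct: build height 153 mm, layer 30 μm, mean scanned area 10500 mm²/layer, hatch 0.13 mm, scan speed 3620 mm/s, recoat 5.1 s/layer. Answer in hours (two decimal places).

38.83 hours

Layers = ⌈153/0.03⌉ = 5100.
Scan path per layer = 10500 / 0.13, so 80769.2 mm.
Laser time per layer = 80769.2 / 3620, so 22.3119 s.
Layer cycle: 22.3119 + 5.1 → 27.4119 s.
Total: 5100 × 27.4119 s = 139800.69 s → 38.83 hours.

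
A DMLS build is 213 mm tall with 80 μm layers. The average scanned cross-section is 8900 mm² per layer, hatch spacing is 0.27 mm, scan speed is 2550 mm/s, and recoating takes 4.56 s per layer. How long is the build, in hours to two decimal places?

Layers = ⌈213/0.08⌉ = 2663.
Scan path per layer: 8900 / 0.27 → 32963 mm.
Per-layer scan time = 32963 / 2550 = 12.9267 s.
Per-layer time = 12.9267 + 4.56 = 17.4867 s.
Build time = 2663 × 17.4867 = 46567.0821 s = 12.94 hours.

12.94 hours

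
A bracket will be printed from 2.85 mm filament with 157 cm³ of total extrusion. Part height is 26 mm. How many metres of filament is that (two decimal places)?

24.61 m

A = π r² = π × 1.425² = 6.3794 mm².
L = 157000 mm³ / 6.3794 mm² = 24610.46 mm, i.e. 24.61 m.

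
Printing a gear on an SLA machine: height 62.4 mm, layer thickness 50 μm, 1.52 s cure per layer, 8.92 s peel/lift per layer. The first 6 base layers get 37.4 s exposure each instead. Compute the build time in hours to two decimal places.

3.68 hours

Number of layers: 62.4 / 0.05 → 1248 (rounded up).
Bottom layers = 6 × (37.4 + 8.92) = 277.92 s.
Regular layers: 1242 × (1.52 + 8.92) → 12966.48 s.
Total = 277.92 + 12966.48 = 13244.4 s = 3.68 hours.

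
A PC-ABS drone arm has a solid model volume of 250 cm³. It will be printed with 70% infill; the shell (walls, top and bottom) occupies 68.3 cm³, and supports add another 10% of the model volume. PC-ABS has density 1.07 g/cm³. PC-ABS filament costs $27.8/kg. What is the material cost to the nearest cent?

$6.56

Infill region: 250 − 68.3 → 181.7 cm³.
Infill volume = 0.70 × 181.7, so 127.19 cm³.
Support = 0.10 × 250 = 25 cm³.
Deposited volume = 68.3 + 127.19 + 25 = 220.49 cm³.
Mass = 220.49 × 1.07, so 235.9243 g.
Cost = 235.9243 g / 1000 × $27.8/kg = $6.56.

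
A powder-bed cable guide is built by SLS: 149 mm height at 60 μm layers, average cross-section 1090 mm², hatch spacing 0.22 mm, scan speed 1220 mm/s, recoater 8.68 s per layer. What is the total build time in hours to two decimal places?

8.79 hours

Number of layers: 149 / 0.06 → 2484 (rounded up).
Per-layer scan distance = 1090 / 0.22 = 4954.5 mm.
Per-layer scan time: 4954.5 / 1220 → 4.0611 s.
Time per layer = 4.0611 + 8.68 = 12.7411 s.
Total: 2484 × 12.7411 s = 31648.8924 s → 8.79 hours.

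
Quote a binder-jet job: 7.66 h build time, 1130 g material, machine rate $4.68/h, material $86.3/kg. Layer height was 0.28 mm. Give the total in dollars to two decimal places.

Time charge = 4.68 × 7.66 = $35.8488.
Material cost = 86.3 × 1130/1000, so $97.519.
Job cost: 35.8488 + 97.519 = 133.3678 ≈ $133.37.

$133.37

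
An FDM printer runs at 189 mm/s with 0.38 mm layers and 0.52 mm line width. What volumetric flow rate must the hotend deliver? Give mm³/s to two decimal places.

37.35

Bead cross-section = 0.38 × 0.52, so 0.1976 mm².
Q = v·A = 189 × 0.1976 = 37.35 mm³/s.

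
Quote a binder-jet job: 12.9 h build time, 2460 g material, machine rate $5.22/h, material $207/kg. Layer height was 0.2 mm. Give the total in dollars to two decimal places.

$576.56

Machine-time cost: 5.22 × 12.9 → $67.338.
Material charge = 207 × 2460/1000 = $509.22.
Job cost: 67.338 + 509.22 = 576.558 ≈ $576.56.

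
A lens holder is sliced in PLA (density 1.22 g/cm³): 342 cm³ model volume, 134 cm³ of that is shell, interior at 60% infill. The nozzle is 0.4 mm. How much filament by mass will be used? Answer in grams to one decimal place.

315.7 g

Interior volume = 342 − 134 = 208 cm³.
Infill volume = 0.60 × 208, so 124.8 cm³.
Total printed volume = 134 + 124.8, so 258.8 cm³.
Mass = 258.8 × 1.22, so 315.736 g.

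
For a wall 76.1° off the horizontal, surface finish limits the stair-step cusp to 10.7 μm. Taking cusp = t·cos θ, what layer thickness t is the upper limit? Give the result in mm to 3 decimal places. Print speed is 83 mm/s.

0.045 mm

cos(76.1°) = 0.2402; t_max = 0.0107/0.2402 = 0.045 mm.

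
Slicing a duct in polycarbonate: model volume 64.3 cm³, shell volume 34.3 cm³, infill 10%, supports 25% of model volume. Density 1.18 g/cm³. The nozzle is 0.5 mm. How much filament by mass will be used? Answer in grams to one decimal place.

Infill region: 64.3 − 34.3 → 30 cm³.
Deposited infill = 0.10 × 30 = 3 cm³.
Support = 0.25 × 64.3, so 16.075 cm³.
Total printed volume: 34.3 + 3 + 16.075 → 53.375 cm³.
Mass: 53.375 × 1.18 → 62.9825 g.

63.0 g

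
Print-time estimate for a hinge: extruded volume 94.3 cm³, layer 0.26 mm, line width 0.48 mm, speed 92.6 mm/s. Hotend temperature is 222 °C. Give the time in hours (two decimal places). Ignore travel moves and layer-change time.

2.27 hours

Bead cross-section: 0.26 × 0.48 → 0.1248 mm².
Toolpath length = 94.3 cm³ / 0.1248 mm² = 94300 / 0.1248 = 755609 mm.
Extrusion time: 755609 / 92.6 → 8159.9 s.
In the requested units: 8159.9 s = 2.27 hours.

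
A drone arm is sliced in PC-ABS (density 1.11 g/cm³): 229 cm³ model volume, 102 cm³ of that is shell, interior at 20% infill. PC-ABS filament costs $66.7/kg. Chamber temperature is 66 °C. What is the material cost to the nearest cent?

Infill region = 229 − 102 = 127 cm³.
Infill deposited: 0.20 × 127 → 25.4 cm³.
Total printed volume = 102 + 25.4, so 127.4 cm³.
Mass: 127.4 × 1.11 → 141.414 g.
At $66.7/kg: 141.414/1000 × 66.7 = $9.43.

$9.43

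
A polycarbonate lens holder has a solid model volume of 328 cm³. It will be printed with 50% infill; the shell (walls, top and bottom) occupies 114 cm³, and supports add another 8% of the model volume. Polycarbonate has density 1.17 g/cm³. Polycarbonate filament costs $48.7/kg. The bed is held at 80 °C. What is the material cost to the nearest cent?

Interior volume = 328 − 114 = 214 cm³.
Infill deposited: 0.50 × 214 → 107 cm³.
Support = 0.08 × 328, so 26.24 cm³.
Total extruded = 114 + 107 + 26.24, so 247.24 cm³.
Mass = 247.24 × 1.17, so 289.2708 g.
Cost = 289.2708 g / 1000 × $48.7/kg = $14.09.

$14.09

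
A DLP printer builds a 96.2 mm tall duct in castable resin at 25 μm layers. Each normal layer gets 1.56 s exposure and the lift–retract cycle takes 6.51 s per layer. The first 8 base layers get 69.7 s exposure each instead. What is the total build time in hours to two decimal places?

8.78 hours

Number of layers: 96.2 / 0.025 → 3848 (rounded up).
Burn-in layers = 8 × (69.7 + 6.51), so 609.68 s.
Remaining layers = 3840 × (1.56 + 6.51) = 30988.8 s.
Total = 609.68 + 30988.8 = 31598.48 s = 8.78 hours.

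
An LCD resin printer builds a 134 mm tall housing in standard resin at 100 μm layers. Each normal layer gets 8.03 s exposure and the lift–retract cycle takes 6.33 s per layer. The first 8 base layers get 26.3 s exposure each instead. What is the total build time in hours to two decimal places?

Layer count = ceil(134 / 0.1) = 1340.
Bottom layers = 8 × (26.3 + 6.33), so 261.04 s.
Remaining layers = 1332 × (8.03 + 6.33) = 19127.52 s.
Total = 261.04 + 19127.52 = 19388.56 s = 5.39 hours.

5.39 hours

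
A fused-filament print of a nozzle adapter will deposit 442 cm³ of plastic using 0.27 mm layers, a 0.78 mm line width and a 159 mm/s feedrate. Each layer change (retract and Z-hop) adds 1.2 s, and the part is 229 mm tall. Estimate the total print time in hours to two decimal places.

3.95 hours

Extrusion cross-section = 0.27 × 0.78 = 0.2106 mm².
Total extruded path = 442000/0.2106 = 2098765.4 mm.
Print-move time = 2098765.4 / 159 = 13199.8 s.
Number of layers: 229 / 0.27 → 849 (rounded up).
Z-hop total: 849 × 1.2 → 1018.8 s.
Total = 13199.8 + 1018.8 = 14218.6 s = 3.95 hours.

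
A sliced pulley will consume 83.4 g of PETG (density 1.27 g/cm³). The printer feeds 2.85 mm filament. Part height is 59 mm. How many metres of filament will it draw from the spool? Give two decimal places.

Volume = 83.4 g / 1.27 g·cm⁻³ = 65.6693 cm³ = 65669.3 mm³.
Filament cross-section = π × (2.85/2)² = 6.3794 mm².
Length = 65669.3 / 6.3794 = 10293.96 mm = 10.29 m.

10.29 m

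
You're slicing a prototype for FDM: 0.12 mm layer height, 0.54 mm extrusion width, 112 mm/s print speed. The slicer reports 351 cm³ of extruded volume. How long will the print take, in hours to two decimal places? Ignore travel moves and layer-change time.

Bead cross-section = 0.12 × 0.54 = 0.0648 mm².
Toolpath length = 351 cm³ / 0.0648 mm² = 351000 / 0.0648 = 5416666.7 mm.
Print-move time: 5416666.7 / 112 → 48363.1 s.
That's 48363.1 s → 13.43 hours.

13.43 hours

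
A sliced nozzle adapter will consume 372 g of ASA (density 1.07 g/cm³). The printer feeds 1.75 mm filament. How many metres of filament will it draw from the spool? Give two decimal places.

Extruded volume: 372/1.07 = 347.6636 cm³ (347663.6 mm³).
Filament cross-section = π × (1.75/2)² = 2.4053 mm².
L = V/A = 347663.6/2.4053 = 144540.64 mm → 144.54 m.

144.54 m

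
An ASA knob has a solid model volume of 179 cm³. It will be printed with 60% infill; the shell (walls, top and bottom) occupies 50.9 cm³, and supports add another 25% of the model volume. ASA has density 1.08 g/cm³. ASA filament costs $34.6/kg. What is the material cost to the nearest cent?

Infill region = 179 − 50.9, so 128.1 cm³.
Infill volume: 0.60 × 128.1 → 76.86 cm³.
Support: 0.25 × 179 → 44.75 cm³.
Total printed volume = 50.9 + 76.86 + 44.75, so 172.51 cm³.
Mass = 172.51 × 1.08, so 186.3108 g.
Cost = 186.3108 g / 1000 × $34.6/kg = $6.45.

$6.45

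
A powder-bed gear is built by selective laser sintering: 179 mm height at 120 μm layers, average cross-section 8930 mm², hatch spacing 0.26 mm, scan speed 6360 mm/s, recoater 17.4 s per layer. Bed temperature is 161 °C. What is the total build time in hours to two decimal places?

9.45 hours

Number of layers: 179 / 0.12 → 1492 (rounded up).
Hatch length per layer = 8930 / 0.26, so 34346.2 mm.
Scan time per layer = 34346.2 / 6360, so 5.4003 s.
Time per layer = 5.4003 + 17.4 = 22.8003 s.
Build time = 1492 × 22.8003 = 34018.0476 s = 9.45 hours.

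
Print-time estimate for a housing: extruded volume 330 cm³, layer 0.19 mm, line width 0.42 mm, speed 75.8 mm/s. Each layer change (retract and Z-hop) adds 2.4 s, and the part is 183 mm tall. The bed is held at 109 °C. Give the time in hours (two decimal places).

15.80 hours

Bead cross-section = 0.19 × 0.42, so 0.0798 mm².
Path length: 330000 mm³ / 0.0798 mm² → 4135338.3 mm.
Print-move time = 4135338.3 / 75.8, so 54555.9 s.
Layer count = ceil(183 / 0.19) = 964.
Layer-change overhead = 964 × 2.4 = 2313.6 s.
Total = 54555.9 + 2313.6 = 56869.5 s = 15.80 hours.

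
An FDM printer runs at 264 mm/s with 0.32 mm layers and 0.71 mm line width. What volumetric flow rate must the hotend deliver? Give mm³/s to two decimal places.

59.98

Bead cross-section = 0.32 × 0.71 = 0.2272 mm².
Q = v·A = 264 × 0.2272 = 59.98 mm³/s.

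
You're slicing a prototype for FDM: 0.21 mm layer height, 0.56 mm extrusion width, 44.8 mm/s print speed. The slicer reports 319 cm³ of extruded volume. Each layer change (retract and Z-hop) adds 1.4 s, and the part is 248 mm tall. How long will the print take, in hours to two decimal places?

17.28 hours

Extrusion cross-section: 0.21 × 0.56 → 0.1176 mm².
Toolpath length = 319 cm³ / 0.1176 mm² = 319000 / 0.1176 = 2712585 mm.
Print-move time: 2712585 / 44.8 → 60548.8 s.
Layers = ⌈248/0.21⌉ = 1181.
Layer-change overhead = 1181 × 1.4, so 1653.4 s.
Total = 60548.8 + 1653.4 = 62202.2 s = 17.28 hours.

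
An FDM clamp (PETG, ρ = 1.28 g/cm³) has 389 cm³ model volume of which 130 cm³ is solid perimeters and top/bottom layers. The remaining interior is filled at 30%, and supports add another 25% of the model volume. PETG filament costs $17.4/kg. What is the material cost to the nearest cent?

$6.79

Interior volume: 389 − 130 → 259 cm³.
Infill deposited = 0.30 × 259 = 77.7 cm³.
Support: 0.25 × 389 → 97.25 cm³.
Total printed volume = 130 + 77.7 + 97.25 = 304.95 cm³.
Mass: 304.95 × 1.28 → 390.336 g.
Cost = 390.336 g / 1000 × $17.4/kg = $6.79.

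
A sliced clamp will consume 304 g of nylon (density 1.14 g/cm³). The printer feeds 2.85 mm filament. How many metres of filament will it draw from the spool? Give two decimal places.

41.80 m

Volume = 304 g / 1.14 g·cm⁻³ = 266.6667 cm³ = 266666.7 mm³.
Filament cross-section = π × (2.85/2)² = 6.3794 mm².
Length = 266666.7 / 6.3794 = 41801.22 mm = 41.80 m.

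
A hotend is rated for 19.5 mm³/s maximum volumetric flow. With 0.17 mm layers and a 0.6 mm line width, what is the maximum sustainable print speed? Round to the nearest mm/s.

Extrusion cross-section = 0.17 × 0.6 = 0.102 mm².
v_max = Q/A = 19.5/0.102 = 191.18 mm/s → 191 mm/s.

191 mm/s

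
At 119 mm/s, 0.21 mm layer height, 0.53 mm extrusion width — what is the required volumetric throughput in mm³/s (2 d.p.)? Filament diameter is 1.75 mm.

A = 0.21 × 0.53, so 0.1113 mm².
Volumetric flow = 119 × 0.1113 = 13.24 mm³/s.

13.24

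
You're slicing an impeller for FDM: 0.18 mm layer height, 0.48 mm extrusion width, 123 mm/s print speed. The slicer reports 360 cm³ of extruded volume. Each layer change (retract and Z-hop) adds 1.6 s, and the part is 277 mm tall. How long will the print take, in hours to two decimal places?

Bead cross-section = 0.18 × 0.48 = 0.0864 mm².
Total extruded path = 360000/0.0864 = 4166666.7 mm.
Print-move time: 4166666.7 / 123 → 33875.3 s.
Layer count = ceil(277 / 0.18) = 1539.
Z-hop total = 1539 × 1.6 = 2462.4 s.
Altogether 33875.3 + 2462.4 = 36337.7 s, i.e. 10.09 hours.

10.09 hours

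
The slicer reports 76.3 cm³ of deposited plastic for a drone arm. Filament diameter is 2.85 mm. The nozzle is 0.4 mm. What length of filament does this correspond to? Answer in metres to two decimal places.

A = π r² = π × 1.425² = 6.3794 mm².
L = 76300 mm³ / 6.3794 mm² = 11960.37 mm, i.e. 11.96 m.

11.96 m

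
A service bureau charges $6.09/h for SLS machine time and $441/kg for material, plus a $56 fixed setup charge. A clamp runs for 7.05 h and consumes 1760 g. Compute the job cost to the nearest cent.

Time charge = 6.09 × 7.05, so $42.9345.
Feedstock cost = 441 × 1760/1000, so $776.16.
Adding setup: 42.9345 + 776.16 + 56 → 875.0945 ≈ $875.09.

$875.09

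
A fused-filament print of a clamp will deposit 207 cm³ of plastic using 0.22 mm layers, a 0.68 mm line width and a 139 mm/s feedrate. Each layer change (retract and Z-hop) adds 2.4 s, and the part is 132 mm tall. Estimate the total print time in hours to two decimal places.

3.17 hours

Line area = 0.22 × 0.68, so 0.1496 mm².
Path length: 207000 mm³ / 0.1496 mm² → 1383689.8 mm.
Time extruding = 1383689.8 / 139, so 9954.6 s.
Layers = ⌈132/0.22⌉ = 600.
Non-print overhead: 600 × 2.4 → 1440 s.
Total = 9954.6 + 1440 = 11394.6 s = 3.17 hours.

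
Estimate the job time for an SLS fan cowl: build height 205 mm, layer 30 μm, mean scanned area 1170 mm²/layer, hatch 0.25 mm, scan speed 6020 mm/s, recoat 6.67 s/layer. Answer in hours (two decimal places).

Number of layers: 205 / 0.03 → 6834 (rounded up).
Hatch length per layer = 1170 / 0.25, so 4680 mm.
Scan time per layer: 4680 / 6020 → 0.7774 s.
Per-layer time: 0.7774 + 6.67 → 7.4474 s.
Total: 6834 × 7.4474 s = 50895.5316 s → 14.14 hours.

14.14 hours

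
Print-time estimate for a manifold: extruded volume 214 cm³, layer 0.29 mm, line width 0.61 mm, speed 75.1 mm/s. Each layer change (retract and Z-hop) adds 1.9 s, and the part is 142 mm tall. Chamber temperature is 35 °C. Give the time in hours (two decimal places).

Bead cross-section = 0.29 × 0.61, so 0.1769 mm².
Toolpath length = 214 cm³ / 0.1769 mm² = 214000 / 0.1769 = 1209723 mm.
Print-move time = 1209723 / 75.1 = 16108.2 s.
Layer count = ceil(142 / 0.29) = 490.
Layer-change overhead = 490 × 1.9 = 931 s.
Total = 16108.2 + 931 = 17039.2 s = 4.73 hours.

4.73 hours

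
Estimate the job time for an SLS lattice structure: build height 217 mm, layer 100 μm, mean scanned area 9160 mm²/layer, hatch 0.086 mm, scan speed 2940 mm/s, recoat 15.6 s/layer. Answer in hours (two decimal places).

Layers = ⌈217/0.1⌉ = 2170.
Per-layer scan distance: 9160 / 0.086 → 106511.6 mm.
Laser time per layer = 106511.6 / 2940, so 36.2284 s.
Time per layer = 36.2284 + 15.6, so 51.8284 s.
Total: 2170 × 51.8284 s = 112467.628 s → 31.24 hours.

31.24 hours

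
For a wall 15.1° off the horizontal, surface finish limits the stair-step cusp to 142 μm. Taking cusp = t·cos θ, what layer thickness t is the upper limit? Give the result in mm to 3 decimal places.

cos(15.1°) = 0.9655; t_max = 0.142/0.9655 = 0.147 mm.

0.147 mm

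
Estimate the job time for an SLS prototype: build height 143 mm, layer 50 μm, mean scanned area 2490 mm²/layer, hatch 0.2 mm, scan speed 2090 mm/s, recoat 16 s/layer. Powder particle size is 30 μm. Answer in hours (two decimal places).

17.44 hours

Number of layers: 143 / 0.05 → 2860 (rounded up).
Hatch length per layer: 2490 / 0.2 → 12450 mm.
Per-layer scan time = 12450 / 2090 = 5.9569 s.
Time per layer = 5.9569 + 16 = 21.9569 s.
Total: 2860 × 21.9569 s = 62796.734 s → 17.44 hours.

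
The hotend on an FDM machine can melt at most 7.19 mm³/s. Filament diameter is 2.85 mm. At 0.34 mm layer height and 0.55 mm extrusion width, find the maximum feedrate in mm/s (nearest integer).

Bead cross-section = 0.34 × 0.55, so 0.187 mm².
v_max = Q/A = 7.19/0.187 = 38.45 mm/s → 38 mm/s.

38 mm/s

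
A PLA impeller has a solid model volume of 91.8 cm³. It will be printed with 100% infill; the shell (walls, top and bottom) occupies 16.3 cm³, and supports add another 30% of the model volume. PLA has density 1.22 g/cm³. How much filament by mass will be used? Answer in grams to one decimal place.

Interior volume = 91.8 − 16.3 = 75.5 cm³.
Deposited infill = 1.00 × 75.5, so 75.5 cm³.
Support: 0.30 × 91.8 → 27.54 cm³.
Total printed volume: 16.3 + 75.5 + 27.54 → 119.34 cm³.
Mass = 119.34 × 1.22, so 145.5948 g.

145.6 g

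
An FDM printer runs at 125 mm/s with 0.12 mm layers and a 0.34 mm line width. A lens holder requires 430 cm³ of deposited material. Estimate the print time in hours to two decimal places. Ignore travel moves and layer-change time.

Extrusion cross-section: 0.12 × 0.34 → 0.0408 mm².
Path length: 430000 mm³ / 0.0408 mm² → 10539215.7 mm.
Time extruding: 10539215.7 / 125 → 84313.7 s.
Converting: 84313.7 s = 23.42 hours.

23.42 hours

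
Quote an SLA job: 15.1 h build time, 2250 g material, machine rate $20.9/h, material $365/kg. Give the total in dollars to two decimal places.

Time charge = 20.9 × 15.1 = $315.59.
Material cost = 365 × 2250/1000 = $821.25.
Total = 315.59 + 821.25 = $1136.84.

$1136.84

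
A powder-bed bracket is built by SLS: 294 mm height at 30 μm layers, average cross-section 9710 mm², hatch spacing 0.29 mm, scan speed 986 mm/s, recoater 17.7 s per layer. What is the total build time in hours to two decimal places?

Number of layers: 294 / 0.03 → 9800 (rounded up).
Per-layer scan distance: 9710 / 0.29 → 33482.8 mm.
Laser time per layer = 33482.8 / 986, so 33.9582 s.
Per-layer time = 33.9582 + 17.7, so 51.6582 s.
9800 layers × 51.6582 s/layer = 506250.36 s, i.e. 140.63 hours.

140.63 hours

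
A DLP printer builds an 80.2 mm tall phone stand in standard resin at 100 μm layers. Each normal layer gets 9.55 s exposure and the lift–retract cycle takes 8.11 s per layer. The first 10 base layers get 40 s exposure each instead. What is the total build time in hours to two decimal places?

Layer count = ceil(80.2 / 0.1) = 802.
Burn-in layers: 10 × (40 + 8.11) → 481.1 s.
Remaining layers: 792 × (9.55 + 8.11) → 13986.72 s.
Sum: 481.1 + 13986.72 = 14467.82 s → 4.02 hours.

4.02 hours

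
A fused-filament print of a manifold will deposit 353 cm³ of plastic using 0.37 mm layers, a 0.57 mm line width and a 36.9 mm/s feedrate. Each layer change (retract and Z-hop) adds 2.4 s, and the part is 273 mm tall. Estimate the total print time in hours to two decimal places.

13.09 hours

Bead cross-section: 0.37 × 0.57 → 0.2109 mm².
Path length: 353000 mm³ / 0.2109 mm² → 1673779 mm.
Time extruding: 1673779 / 36.9 → 45359.9 s.
Layer count = ceil(273 / 0.37) = 738.
Layer-change overhead = 738 × 2.4, so 1771.2 s.
Total = 45359.9 + 1771.2 = 47131.1 s = 13.09 hours.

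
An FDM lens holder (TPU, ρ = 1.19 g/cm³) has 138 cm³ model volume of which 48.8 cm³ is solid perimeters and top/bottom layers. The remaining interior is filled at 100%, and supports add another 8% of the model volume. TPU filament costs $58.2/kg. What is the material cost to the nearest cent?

$10.32

Volume inside the shell = 138 − 48.8, so 89.2 cm³.
Infill volume: 1.00 × 89.2 → 89.2 cm³.
Support = 0.08 × 138, so 11.04 cm³.
Deposited volume = 48.8 + 89.2 + 11.04 = 149.04 cm³.
Mass = 149.04 × 1.19, so 177.3576 g.
At $58.2/kg: 177.3576/1000 × 58.2 = $10.32.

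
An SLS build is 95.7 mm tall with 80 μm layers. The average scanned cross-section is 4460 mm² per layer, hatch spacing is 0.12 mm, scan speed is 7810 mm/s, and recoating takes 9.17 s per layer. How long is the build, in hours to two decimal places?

4.63 hours

Number of layers: 95.7 / 0.08 → 1197 (rounded up).
Scan path per layer = 4460 / 0.12, so 37166.7 mm.
Scan time per layer: 37166.7 / 7810 → 4.7589 s.
Time per layer: 4.7589 + 9.17 → 13.9289 s.
1197 layers × 13.9289 s/layer = 16672.8933 s, i.e. 4.63 hours.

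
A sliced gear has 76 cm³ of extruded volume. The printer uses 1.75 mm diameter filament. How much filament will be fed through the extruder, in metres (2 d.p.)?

Cross-section of 1.75 mm filament: π·(1.75/2)² = 2.4053 mm².
Length = 76 cm³ / 2.4053 mm² = 76000 / 2.4053 = 31596.89 mm = 31.60 m.

31.60 m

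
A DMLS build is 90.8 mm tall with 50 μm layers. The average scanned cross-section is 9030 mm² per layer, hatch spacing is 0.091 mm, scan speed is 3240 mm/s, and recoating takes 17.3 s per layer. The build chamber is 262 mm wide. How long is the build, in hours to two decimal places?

Layer count = ceil(90.8 / 0.05) = 1816.
Hatch length per layer = 9030 / 0.091, so 99230.8 mm.
Per-layer scan time = 99230.8 / 3240, so 30.6268 s.
Time per layer: 30.6268 + 17.3 → 47.9268 s.
Total: 1816 × 47.9268 s = 87035.0688 s → 24.18 hours.

24.18 hours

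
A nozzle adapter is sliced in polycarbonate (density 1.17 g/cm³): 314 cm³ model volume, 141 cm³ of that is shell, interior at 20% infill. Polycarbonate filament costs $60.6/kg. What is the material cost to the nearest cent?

$12.45

Infill region = 314 − 141 = 173 cm³.
Infill volume: 0.20 × 173 → 34.6 cm³.
Total printed volume = 141 + 34.6 = 175.6 cm³.
Mass = 175.6 × 1.17 = 205.452 g.
At $60.6/kg: 205.452/1000 × 60.6 = $12.45.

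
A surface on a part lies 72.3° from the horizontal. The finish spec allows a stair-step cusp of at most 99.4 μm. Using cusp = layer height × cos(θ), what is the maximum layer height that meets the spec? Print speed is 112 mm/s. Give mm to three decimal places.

Layer height = cusp / cos(72.3°) = 0.0994 / 0.3040 = 0.327 mm.

0.327 mm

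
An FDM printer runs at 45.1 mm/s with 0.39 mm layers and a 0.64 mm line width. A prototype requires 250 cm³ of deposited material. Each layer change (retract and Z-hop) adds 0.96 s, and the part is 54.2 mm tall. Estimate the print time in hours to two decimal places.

Bead cross-section: 0.39 × 0.64 → 0.2496 mm².
Path length: 250000 mm³ / 0.2496 mm² → 1001602.6 mm.
Print-move time = 1001602.6 / 45.1 = 22208.5 s.
Layers = ⌈54.2/0.39⌉ = 139.
Z-hop total = 139 × 0.96 = 133.44 s.
Total = 22208.5 + 133.44 = 22341.94 s = 6.21 hours.

6.21 hours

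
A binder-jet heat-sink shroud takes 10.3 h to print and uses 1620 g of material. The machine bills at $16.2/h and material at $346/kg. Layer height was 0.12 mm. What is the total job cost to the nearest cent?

$727.38

Time charge = 16.2 × 10.3 = $166.86.
Feedstock cost: 346 × 1620/1000 → $560.52.
Job cost: 166.86 + 560.52 = $727.38.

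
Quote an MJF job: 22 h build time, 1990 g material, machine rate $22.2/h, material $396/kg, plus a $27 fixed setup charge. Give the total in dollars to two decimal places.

Machine-time cost = 22.2 × 22 = $488.40.
Material cost = 396 × 1990/1000 = $788.04.
Total = 488.40 + 788.04 + 27 = $1303.44.

$1303.44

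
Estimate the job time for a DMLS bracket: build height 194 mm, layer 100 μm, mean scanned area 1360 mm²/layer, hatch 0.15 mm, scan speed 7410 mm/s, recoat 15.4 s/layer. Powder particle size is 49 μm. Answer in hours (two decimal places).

8.96 hours

Number of layers: 194 / 0.1 → 1940 (rounded up).
Scan path per layer = 1360 / 0.15 = 9066.7 mm.
Scan time per layer = 9066.7 / 7410, so 1.2236 s.
Per-layer time = 1.2236 + 15.4, so 16.6236 s.
Total: 1940 × 16.6236 s = 32249.784 s → 8.96 hours.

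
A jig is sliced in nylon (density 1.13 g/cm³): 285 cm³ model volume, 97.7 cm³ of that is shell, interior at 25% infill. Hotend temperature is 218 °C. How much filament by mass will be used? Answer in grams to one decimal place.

Infill region = 285 − 97.7 = 187.3 cm³.
Infill volume = 0.25 × 187.3, so 46.825 cm³.
Deposited volume = 97.7 + 46.825, so 144.525 cm³.
Mass: 144.525 × 1.13 → 163.31325 g.

163.3 g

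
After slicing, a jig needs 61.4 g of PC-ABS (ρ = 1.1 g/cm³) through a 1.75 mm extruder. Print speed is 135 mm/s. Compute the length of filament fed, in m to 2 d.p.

23.21 m

Volume = 61.4 g / 1.1 g·cm⁻³ = 55.8182 cm³ = 55818.2 mm³.
Filament cross-section = π × (1.75/2)² = 2.4053 mm².
L = V/A = 55818.2/2.4053 = 23206.34 mm → 23.21 m.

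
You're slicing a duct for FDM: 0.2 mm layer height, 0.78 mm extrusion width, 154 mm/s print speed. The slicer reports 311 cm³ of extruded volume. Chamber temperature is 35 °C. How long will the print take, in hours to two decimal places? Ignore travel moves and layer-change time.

3.60 hours

Line area = 0.2 × 0.78 = 0.156 mm².
Path length: 311000 mm³ / 0.156 mm² → 1993589.7 mm.
Time extruding: 1993589.7 / 154 → 12945.4 s.
That's 12945.4 s → 3.60 hours.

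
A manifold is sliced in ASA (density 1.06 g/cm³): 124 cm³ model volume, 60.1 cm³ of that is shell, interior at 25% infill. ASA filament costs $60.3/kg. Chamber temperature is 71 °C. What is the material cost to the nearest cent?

$4.86

Interior volume = 124 − 60.1, so 63.9 cm³.
Deposited infill = 0.25 × 63.9 = 15.975 cm³.
Deposited volume = 60.1 + 15.975, so 76.075 cm³.
Mass: 76.075 × 1.06 → 80.6395 g.
At $60.3/kg: 80.6395/1000 × 60.3 = $4.86.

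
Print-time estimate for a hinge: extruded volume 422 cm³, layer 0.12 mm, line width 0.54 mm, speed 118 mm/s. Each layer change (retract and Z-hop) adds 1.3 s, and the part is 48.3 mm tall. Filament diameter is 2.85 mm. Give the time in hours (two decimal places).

Bead cross-section = 0.12 × 0.54, so 0.0648 mm².
Total extruded path = 422000/0.0648 = 6512345.7 mm.
Time extruding: 6512345.7 / 118 → 55189.4 s.
Number of layers: 48.3 / 0.12 → 403 (rounded up).
Z-hop total = 403 × 1.3, so 523.9 s.
Altogether 55189.4 + 523.9 = 55713.3 s, i.e. 15.48 hours.

15.48 hours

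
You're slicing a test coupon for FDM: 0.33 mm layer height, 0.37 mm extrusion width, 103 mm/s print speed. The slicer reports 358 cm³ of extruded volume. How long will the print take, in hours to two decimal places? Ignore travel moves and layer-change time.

7.91 hours

Line area = 0.33 × 0.37 = 0.1221 mm².
Total extruded path = 358000/0.1221 = 2932022.9 mm.
Print-move time = 2932022.9 / 103 = 28466.2 s.
That's 28466.2 s → 7.91 hours.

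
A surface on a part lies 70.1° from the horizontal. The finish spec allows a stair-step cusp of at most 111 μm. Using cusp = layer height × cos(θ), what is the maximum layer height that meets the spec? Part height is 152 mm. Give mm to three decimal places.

cos(70.1°) = 0.3404; t_max = 0.111/0.3404 = 0.326 mm.

0.326 mm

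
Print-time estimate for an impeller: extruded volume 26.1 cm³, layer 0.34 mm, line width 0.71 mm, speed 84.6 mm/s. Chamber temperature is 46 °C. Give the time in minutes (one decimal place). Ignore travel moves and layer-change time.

Line area: 0.34 × 0.71 → 0.2414 mm².
Toolpath length = 26.1 cm³ / 0.2414 mm² = 26100 / 0.2414 = 108119.3 mm.
Time extruding: 108119.3 / 84.6 → 1278 s.
Converting: 1278 s = 21.3 minutes.

21.3 minutes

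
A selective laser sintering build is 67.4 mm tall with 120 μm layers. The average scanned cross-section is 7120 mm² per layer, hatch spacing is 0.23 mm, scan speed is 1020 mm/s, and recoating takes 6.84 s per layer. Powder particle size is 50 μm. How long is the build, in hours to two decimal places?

Number of layers: 67.4 / 0.12 → 562 (rounded up).
Per-layer scan distance = 7120 / 0.23, so 30956.5 mm.
Per-layer scan time = 30956.5 / 1020, so 30.3495 s.
Layer cycle = 30.3495 + 6.84, so 37.1895 s.
Total: 562 × 37.1895 s = 20900.499 s → 5.81 hours.

5.81 hours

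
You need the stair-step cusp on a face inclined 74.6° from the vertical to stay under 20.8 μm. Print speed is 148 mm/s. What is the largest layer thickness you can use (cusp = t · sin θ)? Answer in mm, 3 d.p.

t = h_c / sin θ = 0.0208 / 0.9641 = 0.022 mm.

0.022 mm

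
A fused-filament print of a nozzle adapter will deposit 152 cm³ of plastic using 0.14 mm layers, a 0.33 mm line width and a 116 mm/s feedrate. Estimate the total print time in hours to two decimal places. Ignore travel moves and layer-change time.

7.88 hours

Extrusion cross-section = 0.14 × 0.33 = 0.0462 mm².
Total extruded path = 152000/0.0462 = 3290043.3 mm.
Print-move time: 3290043.3 / 116 → 28362.4 s.
28362.4 s = 7.88 hours.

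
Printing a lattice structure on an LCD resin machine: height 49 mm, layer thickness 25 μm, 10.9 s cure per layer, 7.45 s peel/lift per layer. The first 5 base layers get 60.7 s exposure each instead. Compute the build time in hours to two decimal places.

Layers = ⌈49/0.025⌉ = 1960.
Base layers: 5 × (60.7 + 7.45) → 340.75 s.
Normal layers = 1955 × (10.9 + 7.45), so 35874.25 s.
Total = 340.75 + 35874.25 = 36215 s = 10.06 hours.

10.06 hours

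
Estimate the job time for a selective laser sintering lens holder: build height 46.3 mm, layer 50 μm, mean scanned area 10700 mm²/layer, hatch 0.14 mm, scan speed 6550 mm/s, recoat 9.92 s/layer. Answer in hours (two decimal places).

5.55 hours

Layer count = ceil(46.3 / 0.05) = 926.
Hatch length per layer = 10700 / 0.14 = 76428.6 mm.
Laser time per layer = 76428.6 / 6550 = 11.6685 s.
Per-layer time: 11.6685 + 9.92 → 21.5885 s.
Build time = 926 × 21.5885 = 19990.951 s = 5.55 hours.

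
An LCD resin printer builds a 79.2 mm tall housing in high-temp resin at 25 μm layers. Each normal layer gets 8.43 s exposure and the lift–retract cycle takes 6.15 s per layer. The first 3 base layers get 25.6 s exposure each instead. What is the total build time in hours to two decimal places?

Number of layers: 79.2 / 0.025 → 3168 (rounded up).
Burn-in layers: 3 × (25.6 + 6.15) → 95.25 s.
Normal layers = 3165 × (8.43 + 6.15) = 46145.7 s.
Sum: 95.25 + 46145.7 = 46240.95 s → 12.84 hours.

12.84 hours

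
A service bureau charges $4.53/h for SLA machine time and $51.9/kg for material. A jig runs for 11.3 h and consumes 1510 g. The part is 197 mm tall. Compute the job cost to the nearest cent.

$129.56

Machine-time cost = 4.53 × 11.3, so $51.189.
Feedstock cost: 51.9 × 1510/1000 → $78.369.
Job cost: 51.189 + 78.369 = 129.558 ≈ $129.56.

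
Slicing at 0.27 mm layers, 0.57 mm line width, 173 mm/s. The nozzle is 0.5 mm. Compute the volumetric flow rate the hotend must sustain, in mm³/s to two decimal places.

A: 0.27 × 0.57 → 0.1539 mm².
Q = v·A = 173 × 0.1539 = 26.62 mm³/s.

26.62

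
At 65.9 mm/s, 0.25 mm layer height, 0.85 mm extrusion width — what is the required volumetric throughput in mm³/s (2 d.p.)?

Bead cross-section = 0.25 × 0.85 = 0.2125 mm².
Q = v·A = 65.9 × 0.2125 = 14.00 mm³/s.

14.00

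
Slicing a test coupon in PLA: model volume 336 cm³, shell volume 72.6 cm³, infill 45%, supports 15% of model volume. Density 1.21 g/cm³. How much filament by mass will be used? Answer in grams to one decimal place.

Volume inside the shell: 336 − 72.6 → 263.4 cm³.
Infill deposited = 0.45 × 263.4 = 118.53 cm³.
Support: 0.15 × 336 → 50.4 cm³.
Total printed volume: 72.6 + 118.53 + 50.4 → 241.53 cm³.
Mass = 241.53 × 1.21, so 292.2513 g.

292.3 g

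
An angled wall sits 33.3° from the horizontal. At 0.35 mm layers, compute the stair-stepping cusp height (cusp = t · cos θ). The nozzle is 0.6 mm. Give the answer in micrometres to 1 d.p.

292.5 μm

Cusp = layer height × cos(33.3°) = 0.35 × 0.8358 = 0.29253 mm = 292.5 μm.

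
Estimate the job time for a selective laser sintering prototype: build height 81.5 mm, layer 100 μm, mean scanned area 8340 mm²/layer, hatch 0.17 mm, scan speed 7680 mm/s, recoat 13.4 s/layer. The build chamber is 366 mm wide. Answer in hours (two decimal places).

4.48 hours

Layers = ⌈81.5/0.1⌉ = 815.
Per-layer scan distance = 8340 / 0.17 = 49058.8 mm.
Scan time per layer = 49058.8 / 7680, so 6.3879 s.
Time per layer = 6.3879 + 13.4 = 19.7879 s.
Build time = 815 × 19.7879 = 16127.1385 s = 4.48 hours.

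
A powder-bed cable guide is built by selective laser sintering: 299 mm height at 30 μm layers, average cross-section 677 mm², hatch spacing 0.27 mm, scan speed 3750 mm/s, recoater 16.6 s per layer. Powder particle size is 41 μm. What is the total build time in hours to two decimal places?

47.81 hours

Layer count = ceil(299 / 0.03) = 9967.
Per-layer scan distance = 677 / 0.27, so 2507.4 mm.
Per-layer scan time = 2507.4 / 3750 = 0.6686 s.
Per-layer time = 0.6686 + 16.6, so 17.2686 s.
9967 layers × 17.2686 s/layer = 172116.1362 s, i.e. 47.81 hours.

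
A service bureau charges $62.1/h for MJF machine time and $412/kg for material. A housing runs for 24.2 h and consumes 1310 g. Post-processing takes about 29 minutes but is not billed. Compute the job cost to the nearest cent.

Machine-time cost = 62.1 × 24.2 = $1502.82.
Material charge: 412 × 1310/1000 → $539.72.
Job cost: 1502.82 + 539.72 = $2042.54.

$2042.54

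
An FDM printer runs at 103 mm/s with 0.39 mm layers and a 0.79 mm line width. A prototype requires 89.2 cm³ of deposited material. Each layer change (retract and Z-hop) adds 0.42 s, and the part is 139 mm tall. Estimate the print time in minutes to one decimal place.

Extrusion cross-section: 0.39 × 0.79 → 0.3081 mm².
Toolpath length = 89.2 cm³ / 0.3081 mm² = 89200 / 0.3081 = 289516.4 mm.
Print-move time: 289516.4 / 103 → 2810.8 s.
Layer count = ceil(139 / 0.39) = 357.
Non-print overhead = 357 × 0.42 = 149.94 s.
Total = 2810.8 + 149.94 = 2960.74 s = 49.3 minutes.

49.3 minutes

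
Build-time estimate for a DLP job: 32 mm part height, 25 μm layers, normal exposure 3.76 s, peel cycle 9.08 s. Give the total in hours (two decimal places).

4.57 hours

Number of layers: 32 / 0.025 → 1280 (rounded up).
Each layer takes = 3.76 + 9.08, so 12.84 s.
Total = 1280 × 12.84 = 16435.2 s = 4.57 hours.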